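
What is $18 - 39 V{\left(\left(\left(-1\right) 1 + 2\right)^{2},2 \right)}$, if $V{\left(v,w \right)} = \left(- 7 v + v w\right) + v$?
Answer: $174$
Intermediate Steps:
$V{\left(v,w \right)} = - 6 v + v w$
$18 - 39 V{\left(\left(\left(-1\right) 1 + 2\right)^{2},2 \right)} = 18 - 39 \left(\left(-1\right) 1 + 2\right)^{2} \left(-6 + 2\right) = 18 - 39 \left(-1 + 2\right)^{2} \left(-4\right) = 18 - 39 \cdot 1^{2} \left(-4\right) = 18 - 39 \cdot 1 \left(-4\right) = 18 - -156 = 18 + 156 = 174$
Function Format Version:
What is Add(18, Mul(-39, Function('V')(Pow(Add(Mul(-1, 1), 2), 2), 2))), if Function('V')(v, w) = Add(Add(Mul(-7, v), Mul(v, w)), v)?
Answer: 174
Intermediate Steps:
Function('V')(v, w) = Add(Mul(-6, v), Mul(v, w))
Add(18, Mul(-39, Function('V')(Pow(Add(Mul(-1, 1), 2), 2), 2))) = Add(18, Mul(-39, Mul(Pow(Add(Mul(-1, 1), 2), 2), Add(-6, 2)))) = Add(18, Mul(-39, Mul(Pow(Add(-1, 2), 2), -4))) = Add(18, Mul(-39, Mul(Pow(1, 2), -4))) = Add(18, Mul(-39, Mul(1, -4))) = Add(18, Mul(-39, -4)) = Add(18, 156) = 174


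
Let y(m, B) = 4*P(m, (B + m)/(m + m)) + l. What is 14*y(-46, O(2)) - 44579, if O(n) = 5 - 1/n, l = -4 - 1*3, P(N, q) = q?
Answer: -1026990/23 ≈ -44652.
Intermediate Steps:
l = -7 (l = -4 - 3 = -7)
O(n) = 5 - 1/n
y(m, B) = -7 + 2*(B + m)/m (y(m, B) = 4*((B + m)/(m + m)) - 7 = 4*((B + m)/((2*m))) - 7 = 4*((B + m)*(1/(2*m))) - 7 = 4*((B + m)/(2*m)) - 7 = 2*(B + m)/m - 7 = -7 + 2*(B + m)/m)
14*y(-46, O(2)) - 44579 = 14*(-5 + 2*(5 - 1/2)/(-46)) - 44579 = 14*(-5 + 2*(5 - 1*½)*(-1/46)) - 44579 = 14*(-5 + 2*(5 - ½)*(-1/46)) - 44579 = 14*(-5 + 2*(9/2)*(-1/46)) - 44579 = 14*(-5 - 9/46) - 44579 = 14*(-239/46) - 44579 = -1673/23 - 44579 = -1026990/23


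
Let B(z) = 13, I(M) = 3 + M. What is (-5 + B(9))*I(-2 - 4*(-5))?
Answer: 168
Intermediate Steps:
(-5 + B(9))*I(-2 - 4*(-5)) = (-5 + 13)*(3 + (-2 - 4*(-5))) = 8*(3 + (-2 + 20)) = 8*(3 + 18) = 8*21 = 168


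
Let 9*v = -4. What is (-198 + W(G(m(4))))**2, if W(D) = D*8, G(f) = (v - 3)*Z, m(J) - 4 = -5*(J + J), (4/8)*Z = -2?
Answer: 624100/81 ≈ 7704.9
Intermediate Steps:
Z = -4 (Z = 2*(-2) = -4)
m(J) = 4 - 10*J (m(J) = 4 - 5*(J + J) = 4 - 10*J)
v = -4/9 (v = (1/9)*(-4) = -4/9 ≈ -0.44444)
G(f) = 124/9 (G(f) = (-4/9 - 3)*(-4) = -31/9*(-4) = 124/9)
W(D) = 8*D
(-198 + W(G(m(4))))**2 = (-198 + 8*(124/9))**2 = (-198 + 992/9)**2 = (-790/9)**2 = 624100/81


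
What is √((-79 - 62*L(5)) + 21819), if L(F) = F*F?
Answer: √20190 ≈ 142.09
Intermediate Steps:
L(F) = F²
√((-79 - 62*L(5)) + 21819) = √((-79 - 62*5²) + 21819) = √((-79 - 62*25) + 21819) = √((-79 - 1550) + 21819) = √(-1629 + 21819) = √20190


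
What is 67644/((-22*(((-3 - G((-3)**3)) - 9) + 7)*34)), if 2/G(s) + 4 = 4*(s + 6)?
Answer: 22548/1241 ≈ 18.169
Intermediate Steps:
G(s) = 2/(20 + 4*s) (G(s) = 2/(-4 + 4*(s + 6)) = 2/(-4 + 4*(6 + s)) = 2/(-4 + (24 + 4*s)) = 2/(20 + 4*s))
67644/((-22*(((-3 - G((-3)**3)) - 9) + 7)*34)) = 67644/((-22*(((-3 - 1/(2*(5 + (-3)**3))) - 9) + 7)*34)) = 67644/((-22*(((-3 - 1/(2*(5 - 27))) - 9) + 7)*34)) = 67644/((-22*(((-3 - 1/(2*(-22))) - 9) + 7)*34)) = 67644/((-22*(((-3 - (-1)/(2*22)) - 9) + 7)*34)) = 67644/((-22*(((-3 - 1*(-1/44)) - 9) + 7)*34)) = 67644/((-22*(((-3 + 1/44) - 9) + 7)*34)) = 67644/((-22*((-131/44 - 9) + 7)*34)) = 67644/((-22*(-527/44 + 7)*34)) = 67644/((-22*(-219/44)*34)) = 67644/(((219/2)*34)) = 67644/3723 = 67644*(1/3723) = 22548/1241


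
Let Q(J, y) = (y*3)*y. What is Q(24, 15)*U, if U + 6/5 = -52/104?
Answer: -2295/2 ≈ -1147.5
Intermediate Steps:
Q(J, y) = 3*y² (Q(J, y) = (3*y)*y = 3*y²)
U = -17/10 (U = -6/5 - 52/104 = -6/5 - 52*1/104 = -6/5 - ½ = -17/10 ≈ -1.7000)
Q(24, 15)*U = (3*15²)*(-17/10) = (3*225)*(-17/10) = 675*(-17/10) = -2295/2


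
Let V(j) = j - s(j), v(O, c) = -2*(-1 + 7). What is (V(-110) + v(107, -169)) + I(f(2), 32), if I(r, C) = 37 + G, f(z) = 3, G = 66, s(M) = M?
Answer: 91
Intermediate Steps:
v(O, c) = -12 (v(O, c) = -2*6 = -12)
V(j) = 0 (V(j) = j - j = 0)
I(r, C) = 103 (I(r, C) = 37 + 66 = 103)
(V(-110) + v(107, -169)) + I(f(2), 32) = (0 - 12) + 103 = -12 + 103 = 91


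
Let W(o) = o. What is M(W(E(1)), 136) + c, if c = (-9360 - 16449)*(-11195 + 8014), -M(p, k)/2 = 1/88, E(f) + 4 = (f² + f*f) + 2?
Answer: 3612330875/44 ≈ 8.2098e+7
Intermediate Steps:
E(f) = -2 + 2*f² (E(f) = -4 + ((f² + f*f) + 2) = -4 + ((f² + f²) + 2) = -4 + (2*f² + 2) = -4 + (2 + 2*f²) = -2 + 2*f²)
M(p, k) = -1/44 (M(p, k) = -2/88 = -2*1/88 = -1/44)
c = 82098429 (c = -25809*(-3181) = 82098429)
M(W(E(1)), 136) + c = -1/44 + 82098429 = 3612330875/44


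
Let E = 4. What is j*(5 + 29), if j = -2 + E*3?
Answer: 340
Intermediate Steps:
j = 10 (j = -2 + 4*3 = -2 + 12 = 10)
j*(5 + 29) = 10*(5 + 29) = 10*34 = 340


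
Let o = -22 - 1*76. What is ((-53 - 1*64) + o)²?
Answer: 46225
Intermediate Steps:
o = -98 (o = -22 - 76 = -98)
((-53 - 1*64) + o)² = ((-53 - 1*64) - 98)² = ((-53 - 64) - 98)² = (-117 - 98)² = (-215)² = 46225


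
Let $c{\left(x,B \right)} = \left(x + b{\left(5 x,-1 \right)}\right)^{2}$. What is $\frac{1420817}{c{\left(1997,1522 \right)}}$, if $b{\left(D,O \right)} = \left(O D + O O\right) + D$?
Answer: $\frac{1420817}{3992004} \approx 0.35592$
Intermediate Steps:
$b{\left(D,O \right)} = D + O^{2} + D O$ ($b{\left(D,O \right)} = \left(D O + O^{2}\right) + D = \left(O^{2} + D O\right) + D = D + O^{2} + D O$)
$c{\left(x,B \right)} = \left(1 + x\right)^{2}$ ($c{\left(x,B \right)} = \left(x + \left(5 x + \left(-1\right)^{2} + 5 x \left(-1\right)\right)\right)^{2} = \left(x + \left(5 x + 1 - 5 x\right)\right)^{2} = \left(x + 1\right)^{2} = \left(1 + x\right)^{2}$)
$\frac{1420817}{c{\left(1997,1522 \right)}} = \frac{1420817}{\left(1 + 1997\right)^{2}} = \frac{1420817}{1998^{2}} = \frac{1420817}{3992004}$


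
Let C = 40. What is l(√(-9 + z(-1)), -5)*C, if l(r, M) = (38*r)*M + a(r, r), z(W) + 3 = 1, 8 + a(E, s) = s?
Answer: -320 - 7560*I*√11 ≈ -320.0 - 25074.0*I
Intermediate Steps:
a(E, s) = -8 + s
z(W) = -2 (z(W) = -3 + 1 = -2)
l(r, M) = -8 + r + 38*M*r (l(r, M) = (38*r)*M + (-8 + r) = 38*M*r + (-8 + r) = -8 + r + 38*M*r)
l(√(-9 + z(-1)), -5)*C = (-8 + √(-9 - 2) + 38*(-5)*√(-9 - 2))*40 = (-8 + √(-11) + 38*(-5)*√(-11))*40 = (-8 + I*√11 + 38*(-5)*(I*√11))*40 = (-8 + I*√11 - 190*I*√11)*40 = (-8 - 189*I*√11)*40 = -320 - 7560*I*√11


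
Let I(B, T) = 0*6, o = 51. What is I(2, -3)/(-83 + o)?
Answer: 0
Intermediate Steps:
I(B, T) = 0
I(2, -3)/(-83 + o) = 0/(-83 + 51) = 0/(-32) = -1/32*0 = 0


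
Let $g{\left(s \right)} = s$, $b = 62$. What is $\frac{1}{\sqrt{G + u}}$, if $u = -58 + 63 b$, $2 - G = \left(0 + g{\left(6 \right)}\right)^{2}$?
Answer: $\frac{\sqrt{3814}}{3814} \approx 0.016192$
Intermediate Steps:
$G = -34$ ($G = 2 - \left(0 + 6\right)^{2} = 2 - 6^{2} = 2 - 36 = -34$)
$u = 3848$ ($u = -58 + 63 \cdot 62 = -58 + 3906 = 3848$)
$\frac{1}{\sqrt{G + u}} = \frac{1}{\sqrt{-34 + 3848}} = \frac{1}{\sqrt{3814}} = \frac{\sqrt{3814}}{3814}$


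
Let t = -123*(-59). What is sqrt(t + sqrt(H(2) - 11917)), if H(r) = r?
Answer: sqrt(7257 + I*sqrt(11915)) ≈ 85.19 + 0.6407*I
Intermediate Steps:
t = 7257
sqrt(t + sqrt(H(2) - 11917)) = sqrt(7257 + sqrt(2 - 11917)) = sqrt(7257 + sqrt(-11915)) = sqrt(7257 + I*sqrt(11915))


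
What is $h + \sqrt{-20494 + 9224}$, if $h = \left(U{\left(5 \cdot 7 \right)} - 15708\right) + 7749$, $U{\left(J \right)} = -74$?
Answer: $-8033 + 7 i \sqrt{230} \approx -8033.0 + 106.16 i$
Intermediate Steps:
$h = -8033$ ($h = \left(-74 - 15708\right) + 7749 = -15782 + 7749 = -8033$)
$h + \sqrt{-20494 + 9224} = -8033 + \sqrt{-20494 + 9224} = -8033 + \sqrt{-11270} = -8033 + 7 i \sqrt{230}$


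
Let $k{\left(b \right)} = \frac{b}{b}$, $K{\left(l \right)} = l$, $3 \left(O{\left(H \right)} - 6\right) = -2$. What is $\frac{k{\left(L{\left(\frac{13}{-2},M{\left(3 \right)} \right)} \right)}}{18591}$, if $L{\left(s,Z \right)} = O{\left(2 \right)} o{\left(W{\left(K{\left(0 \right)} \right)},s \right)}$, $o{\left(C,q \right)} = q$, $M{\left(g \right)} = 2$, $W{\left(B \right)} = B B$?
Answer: $\frac{1}{18591} \approx 5.3789 \cdot 10^{-5}$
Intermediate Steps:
$O{\left(H \right)} = \frac{16}{3}$ ($O{\left(H \right)} = 6 + \frac{1}{3} \left(-2\right) = 6 - \frac{2}{3} = \frac{16}{3}$)
$W{\left(B \right)} = B^{2}$
$L{\left(s,Z \right)} = \frac{16 s}{3}$
$k{\left(b \right)} = 1$
$\frac{k{\left(L{\left(\frac{13}{-2},M{\left(3 \right)} \right)} \right)}}{18591} = 1 \cdot \frac{1}{18591} = \frac{1}{18591}$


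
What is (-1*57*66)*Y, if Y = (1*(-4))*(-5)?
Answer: -75240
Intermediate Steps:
Y = 20 (Y = -4*(-5) = 20)
(-1*57*66)*Y = (-1*57*66)*20 = -57*66*20 = -3762*20 = -75240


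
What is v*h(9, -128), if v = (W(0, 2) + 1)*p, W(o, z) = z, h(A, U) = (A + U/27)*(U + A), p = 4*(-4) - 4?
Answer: 273700/9 ≈ 30411.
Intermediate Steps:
p = -20 (p = -16 - 4 = -20)
h(A, U) = (A + U)*(A + U/27) (h(A, U) = (A + U*(1/27))*(A + U) = (A + U/27)*(A + U) = (A + U)*(A + U/27))
v = -60 (v = (2 + 1)*(-20) = 3*(-20) = -60)
v*h(9, -128) = -60*(9² + (1/27)*(-128)² + (28/27)*9*(-128)) = -60*(81 + (1/27)*16384 - 3584/3) = -60*(81 + 16384/27 - 3584/3) = -60*(-13685/27) = 273700/9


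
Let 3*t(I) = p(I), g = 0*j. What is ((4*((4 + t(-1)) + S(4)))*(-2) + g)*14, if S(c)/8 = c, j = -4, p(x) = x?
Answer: -11984/3 ≈ -3994.7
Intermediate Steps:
g = 0 (g = 0*(-4) = 0)
S(c) = 8*c
t(I) = I/3
((4*((4 + t(-1)) + S(4)))*(-2) + g)*14 = ((4*((4 + (⅓)*(-1)) + 8*4))*(-2) + 0)*14 = ((4*((4 - ⅓) + 32))*(-2) + 0)*14 = ((4*(11/3 + 32))*(-2) + 0)*14 = ((4*(107/3))*(-2) + 0)*14 = ((428/3)*(-2) + 0)*14 = (-856/3 + 0)*14 = -856/3*14 = -11984/3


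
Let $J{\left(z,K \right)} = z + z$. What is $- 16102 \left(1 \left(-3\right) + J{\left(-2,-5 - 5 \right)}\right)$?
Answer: $112714$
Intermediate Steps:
$J{\left(z,K \right)} = 2 z$
$- 16102 \left(1 \left(-3\right) + J{\left(-2,-5 - 5 \right)}\right) = - 16102 \left(1 \left(-3\right) + 2 \left(-2\right)\right) = - 16102 \left(-3 - 4\right) = \left(-16102\right) \left(-7\right) = 112714$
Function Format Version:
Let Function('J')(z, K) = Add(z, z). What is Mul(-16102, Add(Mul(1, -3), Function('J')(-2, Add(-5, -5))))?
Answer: 112714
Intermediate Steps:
Function('J')(z, K) = Mul(2, z)
Mul(-16102, Add(Mul(1, -3), Function('J')(-2, Add(-5, -5)))) = Mul(-16102, Add(Mul(1, -3), Mul(2, -2))) = Mul(-16102, Add(-3, -4)) = Mul(-16102, -7) = 112714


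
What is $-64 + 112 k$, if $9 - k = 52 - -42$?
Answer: $-9584$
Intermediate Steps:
$k = -85$ ($k = 9 - \left(52 - -42\right) = 9 - \left(52 + 42\right) = 9 - 94 = -85$)
$-64 + 112 k = -64 + 112 \left(-85\right) = -64 - 9520 = -9584$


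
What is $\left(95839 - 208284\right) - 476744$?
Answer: $-589189$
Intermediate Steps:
$\left(95839 - 208284\right) - 476744 = -112445 - 476744 = -589189$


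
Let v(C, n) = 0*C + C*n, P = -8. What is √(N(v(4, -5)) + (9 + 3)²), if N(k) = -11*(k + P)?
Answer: 2*√113 ≈ 21.260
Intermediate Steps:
v(C, n) = C*n (v(C, n) = 0 + C*n = C*n)
N(k) = 88 - 11*k (N(k) = -11*(k - 8) = -11*(-8 + k) = 88 - 11*k)
√(N(v(4, -5)) + (9 + 3)²) = √((88 - 44*(-5)) + (9 + 3)²) = √((88 - 11*(-20)) + 12²) = √((88 + 220) + 144) = √(308 + 144) = √452 = 2*√113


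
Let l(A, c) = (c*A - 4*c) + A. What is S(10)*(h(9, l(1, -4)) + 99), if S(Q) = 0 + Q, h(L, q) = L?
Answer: 1080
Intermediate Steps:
l(A, c) = A - 4*c + A*c (l(A, c) = (A*c - 4*c) + A = (-4*c + A*c) + A = A - 4*c + A*c)
S(Q) = Q
S(10)*(h(9, l(1, -4)) + 99) = 10*(9 + 99) = 10*108 = 1080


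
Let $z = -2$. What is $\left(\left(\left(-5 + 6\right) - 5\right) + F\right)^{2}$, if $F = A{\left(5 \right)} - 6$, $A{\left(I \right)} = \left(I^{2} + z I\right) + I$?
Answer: $100$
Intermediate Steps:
$A{\left(I \right)} = I^{2} - I$ ($A{\left(I \right)} = \left(I^{2} - 2 I\right) + I = I^{2} - I$)
$F = 14$ ($F = 5 \left(-1 + 5\right) - 6 = 5 \cdot 4 - 6 = 20 - 6 = 14$)
$\left(\left(\left(-5 + 6\right) - 5\right) + F\right)^{2} = \left(\left(\left(-5 + 6\right) - 5\right) + 14\right)^{2} = \left(\left(1 - 5\right) + 14\right)^{2} = \left(-4 + 14\right)^{2} = 10^{2} = 100$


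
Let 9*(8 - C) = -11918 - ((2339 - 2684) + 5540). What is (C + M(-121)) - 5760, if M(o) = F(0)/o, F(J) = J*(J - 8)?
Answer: -34655/9 ≈ -3850.6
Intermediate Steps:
F(J) = J*(-8 + J)
M(o) = 0 (M(o) = (0*(-8 + 0))/o = (0*(-8))/o = 0/o = 0)
C = 17185/9 (C = 8 - (-11918 - ((2339 - 2684) + 5540))/9 = 8 - (-11918 - (-345 + 5540))/9 = 8 - (-11918 - 1*5195)/9 = 8 - (-11918 - 5195)/9 = 8 - ⅑*(-17113) = 8 + 17113/9 = 17185/9 ≈ 1909.4)
(C + M(-121)) - 5760 = (17185/9 + 0) - 5760 = 17185/9 - 5760 = -34655/9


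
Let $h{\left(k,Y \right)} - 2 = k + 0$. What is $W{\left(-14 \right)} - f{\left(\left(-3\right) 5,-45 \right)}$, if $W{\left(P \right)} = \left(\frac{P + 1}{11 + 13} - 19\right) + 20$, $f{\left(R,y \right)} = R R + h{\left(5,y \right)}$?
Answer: $- \frac{5557}{24} \approx -231.54$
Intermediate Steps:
$h{\left(k,Y \right)} = 2 + k$ ($h{\left(k,Y \right)} = 2 + \left(k + 0\right) = 2 + k$)
$f{\left(R,y \right)} = 7 + R^{2}$ ($f{\left(R,y \right)} = R R + \left(2 + 5\right) = R^{2} + 7 = 7 + R^{2}$)
$W{\left(P \right)} = \frac{25}{24} + \frac{P}{24}$ ($W{\left(P \right)} = \left(\frac{1 + P}{24} - 19\right) + 20 = \left(\left(1 + P\right) \frac{1}{24} - 19\right) + 20 = \left(\left(\frac{1}{24} + \frac{P}{24}\right) - 19\right) + 20 = \left(- \frac{455}{24} + \frac{P}{24}\right) + 20 = \frac{25}{24} + \frac{P}{24}$)
$W{\left(-14 \right)} - f{\left(\left(-3\right) 5,-45 \right)} = \left(\frac{25}{24} + \frac{1}{24} \left(-14\right)\right) - \left(7 + \left(\left(-3\right) 5\right)^{2}\right) = \left(\frac{25}{24} - \frac{7}{12}\right) - \left(7 + \left(-15\right)^{2}\right) = \frac{11}{24} - \left(7 + 225\right) = \frac{11}{24} - 232 = - \frac{5557}{24}$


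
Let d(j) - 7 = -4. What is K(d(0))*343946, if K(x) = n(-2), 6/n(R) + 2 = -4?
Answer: -343946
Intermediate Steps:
n(R) = -1 (n(R) = 6/(-2 - 4) = 6/(-6) = 6*(-1/6) = -1)
d(j) = 3 (d(j) = 7 - 4 = 3)
K(x) = -1
K(d(0))*343946 = -1*343946 = -343946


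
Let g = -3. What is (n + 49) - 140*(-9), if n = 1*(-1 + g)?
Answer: 1305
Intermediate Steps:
n = -4 (n = 1*(-1 - 3) = 1*(-4) = -4)
(n + 49) - 140*(-9) = (-4 + 49) - 140*(-9) = 45 + 1260 = 1305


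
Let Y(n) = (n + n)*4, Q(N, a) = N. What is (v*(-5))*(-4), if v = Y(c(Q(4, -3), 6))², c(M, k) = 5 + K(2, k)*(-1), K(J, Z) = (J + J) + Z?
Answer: 32000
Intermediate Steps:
K(J, Z) = Z + 2*J (K(J, Z) = 2*J + Z = Z + 2*J)
c(M, k) = 1 - k (c(M, k) = 5 + (k + 2*2)*(-1) = 5 + (k + 4)*(-1) = 5 + (4 + k)*(-1) = 5 + (-4 - k) = 1 - k)
Y(n) = 8*n (Y(n) = (2*n)*4 = 8*n)
v = 1600 (v = (8*(1 - 1*6))² = (8*(1 - 6))² = (8*(-5))² = (-40)² = 1600)
(v*(-5))*(-4) = (1600*(-5))*(-4) = -8000*(-4) = 32000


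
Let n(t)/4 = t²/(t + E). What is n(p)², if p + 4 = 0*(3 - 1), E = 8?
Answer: 256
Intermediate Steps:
p = -4 (p = -4 + 0*(3 - 1) = -4 + 0*2 = -4 + 0 = -4)
n(t) = 4*t²/(8 + t) (n(t) = 4*(t²/(t + 8)) = 4*(t²/(8 + t)) = 4*t²/(8 + t))
n(p)² = (4*(-4)²/(8 - 4))² = (4*16/4)² = (4*16*(¼))² = 16² = 256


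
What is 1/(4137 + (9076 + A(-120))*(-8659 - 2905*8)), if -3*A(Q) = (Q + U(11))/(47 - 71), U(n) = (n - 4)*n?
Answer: -24/6947811269 ≈ -3.4543e-9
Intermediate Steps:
U(n) = n*(-4 + n) (U(n) = (-4 + n)*n = n*(-4 + n))
A(Q) = 77/72 + Q/72 (A(Q) = -(Q + 11*(-4 + 11))/(3*(47 - 71)) = -(Q + 11*7)/(3*(-24)) = -(Q + 77)*(-1)/(3*24) = -(77 + Q)*(-1)/(3*24) = -(-77/24 - Q/24)/3 = 77/72 + Q/72)
1/(4137 + (9076 + A(-120))*(-8659 - 2905*8)) = 1/(4137 + (9076 + (77/72 + (1/72)*(-120)))*(-8659 - 2905*8)) = 1/(4137 + (9076 + (77/72 - 5/3))*(-8659 - 23240)) = 1/(4137 + (9076 - 43/72)*(-31899)) = 1/(4137 + (653429/72)*(-31899)) = 1/(4137 - 6947910557/24) = 1/(-6947811269/24) = -24/6947811269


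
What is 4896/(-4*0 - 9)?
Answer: -544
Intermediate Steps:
4896/(-4*0 - 9) = 4896/(0 - 9) = 4896/(-9) = -1/9*4896 = -544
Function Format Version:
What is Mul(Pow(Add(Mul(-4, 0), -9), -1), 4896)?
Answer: -544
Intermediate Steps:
Mul(Pow(Add(Mul(-4, 0), -9), -1), 4896) = Mul(Pow(Add(0, -9), -1), 4896) = Mul(Pow(-9, -1), 4896) = Mul(Rational(-1, 9), 4896) = -544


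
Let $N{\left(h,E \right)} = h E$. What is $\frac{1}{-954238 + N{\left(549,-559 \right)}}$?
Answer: $- \frac{1}{1261129} \approx -7.9294 \cdot 10^{-7}$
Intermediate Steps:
$N{\left(h,E \right)} = E h$
$\frac{1}{-954238 + N{\left(549,-559 \right)}} = \frac{1}{-954238 - 306891} = \frac{1}{-1261129} = - \frac{1}{1261129}$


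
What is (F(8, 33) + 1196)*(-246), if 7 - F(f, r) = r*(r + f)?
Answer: 36900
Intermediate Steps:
F(f, r) = 7 - r*(f + r) (F(f, r) = 7 - r*(r + f) = 7 - r*(f + r))
(F(8, 33) + 1196)*(-246) = ((7 - 1*33² - 1*8*33) + 1196)*(-246) = ((7 - 1*1089 - 264) + 1196)*(-246) = ((7 - 1089 - 264) + 1196)*(-246) = (-1346 + 1196)*(-246) = -150*(-246) = 36900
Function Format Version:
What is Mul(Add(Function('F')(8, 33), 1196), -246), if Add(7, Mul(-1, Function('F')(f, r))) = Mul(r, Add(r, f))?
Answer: 36900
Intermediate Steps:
Function('F')(f, r) = Add(7, Mul(-1, r, Add(f, r))) (Function('F')(f, r) = Add(7, Mul(-1, Mul(r, Add(r, f)))) = Add(7, Mul(-1, Mul(r, Add(f, r)))) = Add(7, Mul(-1, r, Add(f, r))))
Mul(Add(Function('F')(8, 33), 1196), -246) = Mul(Add(Add(7, Mul(-1, Pow(33, 2)), Mul(-1, 8, 33)), 1196), -246) = Mul(Add(Add(7, Mul(-1, 1089), -264), 1196), -246) = Mul(Add(Add(7, -1089, -264), 1196), -246) = Mul(Add(-1346, 1196), -246) = Mul(-150, -246) = 36900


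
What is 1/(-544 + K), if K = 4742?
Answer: 1/4198 ≈ 0.00023821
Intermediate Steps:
1/(-544 + K) = 1/(-544 + 4742) = 1/4198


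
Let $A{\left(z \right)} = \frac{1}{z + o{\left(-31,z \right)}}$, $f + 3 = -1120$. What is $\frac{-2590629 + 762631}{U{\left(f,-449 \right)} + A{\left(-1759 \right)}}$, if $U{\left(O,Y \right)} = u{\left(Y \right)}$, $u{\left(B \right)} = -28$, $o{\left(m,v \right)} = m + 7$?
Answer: $\frac{3259320434}{49925} \approx 65284.0$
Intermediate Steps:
$o{\left(m,v \right)} = 7 + m$
$f = -1123$ ($f = -3 - 1120 = -1123$)
$U{\left(O,Y \right)} = -28$
$A{\left(z \right)} = \frac{1}{-24 + z}$ ($A{\left(z \right)} = \frac{1}{z + \left(7 - 31\right)} = \frac{1}{z - 24} = \frac{1}{-24 + z}$)
$\frac{-2590629 + 762631}{U{\left(f,-449 \right)} + A{\left(-1759 \right)}} = \frac{-2590629 + 762631}{-28 + \frac{1}{-24 - 1759}} = - \frac{1827998}{-28 + \frac{1}{-1783}} = - \frac{1827998}{-28 - \frac{1}{1783}} = - \frac{1827998}{- \frac{49925}{1783}} = \left(-1827998\right) \left(- \frac{1783}{49925}\right) = \frac{3259320434}{49925}$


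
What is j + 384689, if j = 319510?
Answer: 704199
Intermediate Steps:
j + 384689 = 319510 + 384689 = 704199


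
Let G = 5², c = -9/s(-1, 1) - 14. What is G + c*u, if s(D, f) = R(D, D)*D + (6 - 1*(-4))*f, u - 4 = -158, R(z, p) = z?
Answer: 2307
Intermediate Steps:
u = -154 (u = 4 - 158 = -154)
s(D, f) = D² + 10*f (s(D, f) = D*D + (6 - 1*(-4))*f = D² + (6 + 4)*f = D² + 10*f)
c = -163/11 (c = -9/((-1)² + 10*1) - 14 = -9/(1 + 10) - 14 = -9/11 - 14 = -163/11 ≈ -14.818)
G = 25
G + c*u = 25 - 163/11*(-154) = 25 + 2282 = 2307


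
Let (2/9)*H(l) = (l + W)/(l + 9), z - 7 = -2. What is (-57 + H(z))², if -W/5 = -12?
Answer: 1022121/784 ≈ 1303.7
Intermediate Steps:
z = 5 (z = 7 - 2 = 5)
W = 60 (W = -5*(-12) = 60)
H(l) = 9*(60 + l)/(2*(9 + l)) (H(l) = 9*((l + 60)/(l + 9))/2 = 9*((60 + l)/(9 + l))/2 = 9*(60 + l)/(2*(9 + l)))
(-57 + H(z))² = (-57 + 9*(60 + 5)/(2*(9 + 5)))² = (-57 + (9/2)*65/14)² = (-57 + (9/2)*(1/14)*65)² = (-57 + 585/28)² = (-1011/28)² = 1022121/784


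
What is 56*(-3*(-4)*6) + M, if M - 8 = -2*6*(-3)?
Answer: 4076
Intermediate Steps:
M = 44 (M = 8 - 2*6*(-3) = 8 - 12*(-3) = 8 + 36 = 44)
56*(-3*(-4)*6) + M = 56*(-3*(-4)*6) + 44 = 56*(12*6) + 44 = 56*72 + 44 = 4032 + 44 = 4076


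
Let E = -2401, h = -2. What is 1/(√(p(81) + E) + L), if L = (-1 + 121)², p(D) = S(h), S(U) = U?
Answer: 1600/23040267 - I*√267/69120801 ≈ 6.9444e-5 - 2.364e-7*I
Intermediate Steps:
p(D) = -2
L = 14400 (L = 120² = 14400)
1/(√(p(81) + E) + L) = 1/(√(-2 - 2401) + 14400) = 1/(√(-2403) + 14400) = 1/(3*I*√267 + 14400) = 1/(14400 + 3*I*√267)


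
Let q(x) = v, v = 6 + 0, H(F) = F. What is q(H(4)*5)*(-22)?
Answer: -132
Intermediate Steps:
v = 6
q(x) = 6
q(H(4)*5)*(-22) = 6*(-22) = -132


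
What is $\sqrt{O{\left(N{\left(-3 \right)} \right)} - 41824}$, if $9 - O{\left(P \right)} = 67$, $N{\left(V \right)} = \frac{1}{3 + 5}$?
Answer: $i \sqrt{41882} \approx 204.65 i$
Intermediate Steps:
$N{\left(V \right)} = \frac{1}{8}$
$O{\left(P \right)} = -58$ ($O{\left(P \right)} = 9 - 67 = -58$)
$\sqrt{O{\left(N{\left(-3 \right)} \right)} - 41824} = \sqrt{-58 - 41824} = \sqrt{-41882} = i \sqrt{41882}$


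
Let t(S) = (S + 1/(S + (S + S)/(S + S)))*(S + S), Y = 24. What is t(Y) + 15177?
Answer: 408273/25 ≈ 16331.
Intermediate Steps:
t(S) = 2*S*(S + 1/(1 + S)) (t(S) = (S + 1/(S + (2*S)/((2*S))))*(2*S) = (S + 1/(S + (2*S)*(1/(2*S))))*(2*S) = (S + 1/(S + 1))*(2*S) = (S + 1/(1 + S))*(2*S) = 2*S*(S + 1/(1 + S)))
t(Y) + 15177 = 2*24*(1 + 24 + 24²)/(1 + 24) + 15177 = 2*24*(1 + 24 + 576)/25 + 15177 = 2*24*(1/25)*601 + 15177 = 28848/25 + 15177 = 408273/25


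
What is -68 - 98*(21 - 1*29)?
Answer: 716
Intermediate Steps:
-68 - 98*(21 - 1*29) = -68 - 98*(21 - 29) = -68 - 98*(-8) = -68 + 784 = 716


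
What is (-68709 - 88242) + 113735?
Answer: -43216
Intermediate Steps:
(-68709 - 88242) + 113735 = -156951 + 113735 = -43216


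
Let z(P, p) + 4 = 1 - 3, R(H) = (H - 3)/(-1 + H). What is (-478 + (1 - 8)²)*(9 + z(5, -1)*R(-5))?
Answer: -429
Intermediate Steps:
R(H) = (-3 + H)/(-1 + H)
z(P, p) = -6 (z(P, p) = -4 + (1 - 3) = -4 - 2 = -6)
(-478 + (1 - 8)²)*(9 + z(5, -1)*R(-5)) = (-478 + (1 - 8)²)*(9 - 6*(-3 - 5)/(-1 - 5)) = (-478 + (-7)²)*(9 - 6*(-8)/(-6)) = (-478 + 49)*(9 - (-1)*(-8)) = -429*(9 - 6*4/3) = -429*(9 - 8) = -429*1 = -429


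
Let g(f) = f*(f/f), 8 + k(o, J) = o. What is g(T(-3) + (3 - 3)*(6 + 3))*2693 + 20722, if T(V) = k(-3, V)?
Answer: -8901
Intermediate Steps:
k(o, J) = -8 + o
T(V) = -11 (T(V) = -8 - 3 = -11)
g(f) = f (g(f) = f*1 = f)
g(T(-3) + (3 - 3)*(6 + 3))*2693 + 20722 = (-11 + (3 - 3)*(6 + 3))*2693 + 20722 = (-11 + 0*9)*2693 + 20722 = (-11 + 0)*2693 + 20722 = -11*2693 + 20722 = -29623 + 20722 = -8901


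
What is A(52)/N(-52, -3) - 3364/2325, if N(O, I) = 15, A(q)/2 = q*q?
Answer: 278292/775 ≈ 359.09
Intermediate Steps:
A(q) = 2*q² (A(q) = 2*(q*q) = 2*q²)
A(52)/N(-52, -3) - 3364/2325 = (2*52²)/15 - 3364/2325 = (2*2704)*(1/15) - 3364*1/2325 = 5408*(1/15) - 3364/2325 = 5408/15 - 3364/2325 = 278292/775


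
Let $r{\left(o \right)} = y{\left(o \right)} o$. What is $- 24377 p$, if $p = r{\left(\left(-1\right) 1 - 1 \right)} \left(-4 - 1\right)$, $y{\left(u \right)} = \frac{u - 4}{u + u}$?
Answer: $-365655$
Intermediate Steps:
$y{\left(u \right)} = \frac{-4 + u}{2 u}$
$r{\left(o \right)} = -2 + \frac{o}{2}$ ($r{\left(o \right)} = \frac{-4 + o}{2 o} o = -2 + \frac{o}{2}$)
$p = 15$ ($p = \left(-2 + \frac{\left(-1\right) 1 - 1}{2}\right) \left(-4 - 1\right) = \left(-2 + \frac{-1 - 1}{2}\right) \left(-5\right) = \left(-2 + \frac{1}{2} \left(-2\right)\right) \left(-5\right) = \left(-2 - 1\right) \left(-5\right) = \left(-3\right) \left(-5\right) = 15$)
$- 24377 p = \left(-24377\right) 15 = -365655$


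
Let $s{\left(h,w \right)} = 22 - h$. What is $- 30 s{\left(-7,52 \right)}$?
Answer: $-870$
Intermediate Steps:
$- 30 s{\left(-7,52 \right)} = - 30 \left(22 - -7\right) = - 30 \left(22 + 7\right) = \left(-30\right) 29 = -870$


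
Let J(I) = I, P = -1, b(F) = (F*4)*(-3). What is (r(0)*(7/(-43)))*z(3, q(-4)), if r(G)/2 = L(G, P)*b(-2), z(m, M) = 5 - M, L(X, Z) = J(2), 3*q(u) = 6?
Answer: -2016/43 ≈ -46.884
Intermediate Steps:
b(F) = -12*F (b(F) = (4*F)*(-3) = -12*F)
q(u) = 2 (q(u) = (1/3)*6 = 2)
L(X, Z) = 2
r(G) = 96 (r(G) = 2*(2*(-12*(-2))) = 2*(2*24) = 2*48 = 96)
(r(0)*(7/(-43)))*z(3, q(-4)) = (96*(7/(-43)))*(5 - 1*2) = (96*(7*(-1/43)))*(5 - 2) = (96*(-7/43))*3 = -672/43*3 = -2016/43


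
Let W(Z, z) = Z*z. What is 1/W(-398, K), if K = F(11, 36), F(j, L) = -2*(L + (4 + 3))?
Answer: 1/34228 ≈ 2.9216e-5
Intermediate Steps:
F(j, L) = -14 - 2*L (F(j, L) = -2*(L + 7) = -2*(7 + L) = -14 - 2*L)
K = -86 (K = -14 - 2*36 = -14 - 72 = -86)
1/W(-398, K) = 1/(-398*(-86)) = 1/34228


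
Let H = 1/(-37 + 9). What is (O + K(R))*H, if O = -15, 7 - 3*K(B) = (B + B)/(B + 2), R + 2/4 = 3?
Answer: 88/189 ≈ 0.46561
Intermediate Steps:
R = 5/2 (R = -1/2 + 3 = 5/2 ≈ 2.5000)
K(B) = 7/3 - 2*B/(3*(2 + B)) (K(B) = 7/3 - (B + B)/(3*(B + 2)) = 7/3 - 2*B/(3*(2 + B)))
H = -1/28 (H = 1/(-28) = -1/28 ≈ -0.035714)
(O + K(R))*H = (-15 + (14 + 5*(5/2))/(3*(2 + 5/2)))*(-1/28) = (-15 + (14 + 25/2)/(3*(9/2)))*(-1/28) = (-15 + (1/3)*(2/9)*(53/2))*(-1/28) = (-15 + 53/27)*(-1/28) = -352/27*(-1/28) = 88/189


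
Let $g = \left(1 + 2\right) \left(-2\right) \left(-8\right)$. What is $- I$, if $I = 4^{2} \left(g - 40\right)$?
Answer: $-128$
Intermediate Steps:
$g = 48$ ($g = 3 \left(-2\right) \left(-8\right) = \left(-6\right) \left(-8\right) = 48$)
$I = 128$ ($I = 4^{2} \left(48 - 40\right) = 16 \cdot 8 = 128$)
$- I = \left(-1\right) 128 = -128$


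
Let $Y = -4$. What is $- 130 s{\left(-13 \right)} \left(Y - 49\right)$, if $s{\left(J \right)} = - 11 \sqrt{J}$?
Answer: $- 75790 i \sqrt{13} \approx - 2.7326 \cdot 10^{5} i$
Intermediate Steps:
$- 130 s{\left(-13 \right)} \left(Y - 49\right) = - 130 \left(- 11 \sqrt{-13}\right) \left(-4 - 49\right) = - 130 \left(- 11 i \sqrt{13}\right) \left(-4 - 49\right) = - 130 \left(- 11 i \sqrt{13}\right) \left(-53\right) = 1430 i \sqrt{13} \left(-53\right) = - 75790 i \sqrt{13}$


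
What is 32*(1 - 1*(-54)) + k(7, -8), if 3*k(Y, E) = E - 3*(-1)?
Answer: 5275/3 ≈ 1758.3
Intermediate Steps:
k(Y, E) = 1 + E/3 (k(Y, E) = (E - 3*(-1))/3 = (E + 3)/3 = (3 + E)/3 = 1 + E/3)
32*(1 - 1*(-54)) + k(7, -8) = 32*(1 - 1*(-54)) + (1 + (⅓)*(-8)) = 32*(1 + 54) + (1 - 8/3) = 32*55 - 5/3 = 1760 - 5/3 = 5275/3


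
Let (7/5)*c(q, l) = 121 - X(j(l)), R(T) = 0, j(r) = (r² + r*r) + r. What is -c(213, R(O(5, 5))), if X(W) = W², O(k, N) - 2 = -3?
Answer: -605/7 ≈ -86.429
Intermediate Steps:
O(k, N) = -1 (O(k, N) = 2 - 3 = -1)
j(r) = r + 2*r² (j(r) = (r² + r²) + r = 2*r² + r = r + 2*r²)
c(q, l) = 605/7 - 5*l²*(1 + 2*l)²/7 (c(q, l) = 5*(121 - (l*(1 + 2*l))²)/7 = 5*(121 - l²*(1 + 2*l)²)/7 = 605/7 - 5*l²*(1 + 2*l)²/7)
-c(213, R(O(5, 5))) = -(605/7 - 5/7*0²*(1 + 2*0)²) = -(605/7 - 5/7*0*(1 + 0)²) = -(605/7 - 5/7*0*1²) = -(605/7 - 5/7*0*1) = -(605/7 + 0) = -1*605/7 = -605/7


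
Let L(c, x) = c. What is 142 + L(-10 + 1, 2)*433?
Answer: -3755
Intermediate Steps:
142 + L(-10 + 1, 2)*433 = 142 + (-10 + 1)*433 = 142 - 9*433 = 142 - 3897 = -3755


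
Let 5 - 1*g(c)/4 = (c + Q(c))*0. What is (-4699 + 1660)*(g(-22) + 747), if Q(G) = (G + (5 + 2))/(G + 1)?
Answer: -2330913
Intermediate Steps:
Q(G) = (7 + G)/(1 + G) (Q(G) = (G + 7)/(1 + G) = (7 + G)/(1 + G))
g(c) = 20 (g(c) = 20 - 4*(c + (7 + c)/(1 + c))*0 = 20 - 4*0 = 20 + 0 = 20)
(-4699 + 1660)*(g(-22) + 747) = (-4699 + 1660)*(20 + 747) = -3039*767 = -2330913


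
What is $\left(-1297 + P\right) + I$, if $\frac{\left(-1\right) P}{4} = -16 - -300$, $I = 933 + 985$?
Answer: $-515$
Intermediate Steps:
$I = 1918$
$P = -1136$ ($P = - 4 \left(-16 - -300\right) = - 4 \left(-16 + 300\right) = \left(-4\right) 284 = -1136$)
$\left(-1297 + P\right) + I = \left(-1297 - 1136\right) + 1918 = -2433 + 1918 = -515$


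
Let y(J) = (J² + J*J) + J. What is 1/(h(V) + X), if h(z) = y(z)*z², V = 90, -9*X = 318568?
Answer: 9/1187222432 ≈ 7.5807e-9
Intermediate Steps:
y(J) = J + 2*J² (y(J) = (J² + J²) + J = 2*J² + J = J + 2*J²)
X = -318568/9 (X = -⅑*318568 = -318568/9 ≈ -35396.)
h(z) = z³*(1 + 2*z) (h(z) = (z*(1 + 2*z))*z² = z³*(1 + 2*z))
1/(h(V) + X) = 1/(90³*(1 + 2*90) - 318568/9) = 1/(729000*(1 + 180) - 318568/9) = 1/(729000*181 - 318568/9) = 1/(131949000 - 318568/9) = 1/(1187222432/9) = 9/1187222432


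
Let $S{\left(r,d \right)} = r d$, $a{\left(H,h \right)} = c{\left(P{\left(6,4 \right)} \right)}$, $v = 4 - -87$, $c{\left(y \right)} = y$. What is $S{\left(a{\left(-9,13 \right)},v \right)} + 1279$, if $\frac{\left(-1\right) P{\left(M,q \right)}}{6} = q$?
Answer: $-905$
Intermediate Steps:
$P{\left(M,q \right)} = - 6 q$
$v = 91$ ($v = 4 + 87 = 91$)
$a{\left(H,h \right)} = -24$ ($a{\left(H,h \right)} = \left(-6\right) 4 = -24$)
$S{\left(r,d \right)} = d r$
$S{\left(a{\left(-9,13 \right)},v \right)} + 1279 = 91 \left(-24\right) + 1279 = -2184 + 1279 = -905$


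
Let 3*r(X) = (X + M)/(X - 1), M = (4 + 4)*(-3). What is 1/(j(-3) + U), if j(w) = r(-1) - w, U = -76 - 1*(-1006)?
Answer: 6/5623 ≈ 0.0010670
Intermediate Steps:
U = 930 (U = -76 + 1006 = 930)
M = -24 (M = 8*(-3) = -24)
r(X) = (-24 + X)/(3*(-1 + X)) (r(X) = ((X - 24)/(X - 1))/3 = ((-24 + X)/(-1 + X))/3 = (-24 + X)/(3*(-1 + X)))
j(w) = 25/6 - w (j(w) = (-24 - 1)/(3*(-1 - 1)) - w = (⅓)*(-25)/(-2) - w = (⅓)*(-½)*(-25) - w = 25/6 - w)
1/(j(-3) + U) = 1/((25/6 - 1*(-3)) + 930) = 1/((25/6 + 3) + 930) = 1/(43/6 + 930) = 1/(5623/6) = 6/5623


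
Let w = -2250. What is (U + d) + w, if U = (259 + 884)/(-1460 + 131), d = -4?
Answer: -998903/443 ≈ -2254.9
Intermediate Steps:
U = -381/443 (U = 1143/(-1329) = 1143*(-1/1329) = -381/443 ≈ -0.86005)
(U + d) + w = (-381/443 - 4) - 2250 = -2153/443 - 2250 = -998903/443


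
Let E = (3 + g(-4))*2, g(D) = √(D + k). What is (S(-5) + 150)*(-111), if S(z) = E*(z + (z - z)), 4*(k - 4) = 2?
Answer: -13320 + 555*√2 ≈ -12535.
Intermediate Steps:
k = 9/2 (k = 4 + (¼)*2 = 4 + ½ = 9/2 ≈ 4.5000)
g(D) = √(9/2 + D) (g(D) = √(D + 9/2) = √(9/2 + D))
E = 6 + √2 (E = (3 + √(18 + 4*(-4))/2)*2 = (3 + √(18 - 16)/2)*2 = (3 + √2/2)*2 = 6 + √2 ≈ 7.4142)
S(z) = z*(6 + √2) (S(z) = (6 + √2)*(z + (z - z)) = (6 + √2)*(z + 0) = (6 + √2)*z = z*(6 + √2))
(S(-5) + 150)*(-111) = (-5*(6 + √2) + 150)*(-111) = ((-30 - 5*√2) + 150)*(-111) = (120 - 5*√2)*(-111) = -13320 + 555*√2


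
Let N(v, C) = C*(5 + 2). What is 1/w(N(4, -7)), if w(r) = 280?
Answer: 1/280 ≈ 0.0035714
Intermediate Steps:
N(v, C) = 7*C (N(v, C) = C*7 = 7*C)
1/w(N(4, -7)) = 1/280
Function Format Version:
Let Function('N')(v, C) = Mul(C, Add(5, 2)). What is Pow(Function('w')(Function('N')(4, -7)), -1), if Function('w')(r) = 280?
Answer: Rational(1, 280) ≈ 0.0035714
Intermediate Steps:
Function('N')(v, C) = Mul(7, C) (Function('N')(v, C) = Mul(C, 7) = Mul(7, C))
Pow(Function('w')(Function('N')(4, -7)), -1) = Pow(280, -1) = Rational(1, 280)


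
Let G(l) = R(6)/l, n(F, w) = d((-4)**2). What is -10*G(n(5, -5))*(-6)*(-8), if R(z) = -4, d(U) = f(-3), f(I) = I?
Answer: -640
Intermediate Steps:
d(U) = -3
n(F, w) = -3
G(l) = -4/l
-10*G(n(5, -5))*(-6)*(-8) = -10*-4/(-3)*(-6)*(-8) = -10*-4*(-1/3)*(-6)*(-8) = -10*(4/3)*(-6)*(-8) = -(-80)*(-8) = -10*64 = -640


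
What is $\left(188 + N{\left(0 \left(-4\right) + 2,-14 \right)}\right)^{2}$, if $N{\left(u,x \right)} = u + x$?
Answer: $30976$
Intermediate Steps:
$\left(188 + N{\left(0 \left(-4\right) + 2,-14 \right)}\right)^{2} = \left(188 + \left(\left(0 \left(-4\right) + 2\right) - 14\right)\right)^{2} = \left(188 + \left(\left(0 + 2\right) - 14\right)\right)^{2} = \left(188 + \left(2 - 14\right)\right)^{2} = \left(188 - 12\right)^{2} = 176^{2} = 30976$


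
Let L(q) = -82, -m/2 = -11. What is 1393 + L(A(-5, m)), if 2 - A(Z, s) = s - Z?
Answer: 1311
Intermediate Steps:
m = 22 (m = -2*(-11) = 22)
A(Z, s) = 2 + Z - s (A(Z, s) = 2 - (s - Z) = 2 + (Z - s) = 2 + Z - s)
1393 + L(A(-5, m)) = 1393 - 82 = 1311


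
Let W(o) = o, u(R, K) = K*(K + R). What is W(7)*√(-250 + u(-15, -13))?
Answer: 7*√114 ≈ 74.740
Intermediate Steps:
W(7)*√(-250 + u(-15, -13)) = 7*√(-250 - 13*(-13 - 15)) = 7*√(-250 - 13*(-28)) = 7*√(-250 + 364) = 7*√114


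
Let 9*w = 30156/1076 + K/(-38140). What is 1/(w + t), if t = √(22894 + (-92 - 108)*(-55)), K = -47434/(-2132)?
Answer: -30169997900630581785480/328294742196990113286905231 + 29066090431026534724800*√3766/328294742196990113286905231 ≈ 0.0053414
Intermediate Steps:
K = 23717/1066 (K = -47434*(-1/2132) = 23717/1066 ≈ 22.249)
w = 306508552487/98431178040 (w = (30156/1076 + (23717/1066)/(-38140))/9 = (30156*(1/1076) + (23717/1066)*(-1/38140))/9 = (7539/269 - 23717/40657240)/9 = (⅑)*(306508552487/10936797560) = 306508552487/98431178040 ≈ 3.1139)
t = 3*√3766 (t = √(22894 - 200*(-55)) = √(22894 + 11000) = √33894 = 3*√3766 ≈ 184.10)
1/(w + t) = 1/(306508552487/98431178040 + 3*√3766)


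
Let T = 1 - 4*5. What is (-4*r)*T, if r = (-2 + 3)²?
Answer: 76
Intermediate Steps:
r = 1 (r = 1² = 1)
T = -19 (T = 1 - 20 = -19)
(-4*r)*T = -4*1*(-19) = -4*(-19) = 76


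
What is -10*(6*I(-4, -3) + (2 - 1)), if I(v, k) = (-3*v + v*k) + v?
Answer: -1210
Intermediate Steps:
I(v, k) = -2*v + k*v (I(v, k) = (-3*v + k*v) + v = -2*v + k*v)
-10*(6*I(-4, -3) + (2 - 1)) = -10*(6*(-4*(-2 - 3)) + (2 - 1)) = -10*(6*(-4*(-5)) + 1) = -10*(6*20 + 1) = -10*(120 + 1) = -10*121 = -1210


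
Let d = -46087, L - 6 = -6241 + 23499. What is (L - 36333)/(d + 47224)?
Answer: -19069/1137 ≈ -16.771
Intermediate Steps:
L = 17264 (L = 6 + (-6241 + 23499) = 6 + 17258 = 17264)
(L - 36333)/(d + 47224) = (17264 - 36333)/(-46087 + 47224) = -19069/1137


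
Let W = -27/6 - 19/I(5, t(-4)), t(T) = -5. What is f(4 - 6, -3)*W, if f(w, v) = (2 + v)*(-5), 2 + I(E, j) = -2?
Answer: 5/4 ≈ 1.2500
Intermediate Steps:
I(E, j) = -4 (I(E, j) = -2 - 2 = -4)
f(w, v) = -10 - 5*v
W = ¼ (W = -27/6 - 19/(-4) = -27*⅙ - 19*(-¼) = -9/2 + 19/4 = ¼ ≈ 0.25000)
f(4 - 6, -3)*W = (-10 - 5*(-3))*(¼) = (-10 + 15)*(¼) = 5*(¼) = 5/4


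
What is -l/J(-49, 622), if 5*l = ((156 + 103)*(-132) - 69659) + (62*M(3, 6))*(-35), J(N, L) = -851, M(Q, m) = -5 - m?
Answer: -79977/4255 ≈ -18.796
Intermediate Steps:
l = -79977/5 (l = (((156 + 103)*(-132) - 69659) + (62*(-5 - 1*6))*(-35))/5 = ((259*(-132) - 69659) + (62*(-5 - 6))*(-35))/5 = ((-34188 - 69659) + (62*(-11))*(-35))/5 = (-103847 - 682*(-35))/5 = (-103847 + 23870)/5 = (⅕)*(-79977) = -79977/5 ≈ -15995.)
-l/J(-49, 622) = -(-79977)/(5*(-851)) = -(-79977)*(-1)/(5*851) = -1*79977/4255 = -79977/4255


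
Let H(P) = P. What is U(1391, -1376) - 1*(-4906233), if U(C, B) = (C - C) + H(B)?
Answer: 4904857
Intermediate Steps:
U(C, B) = B (U(C, B) = (C - C) + B = 0 + B = B)
U(1391, -1376) - 1*(-4906233) = -1376 - 1*(-4906233) = -1376 + 4906233 = 4904857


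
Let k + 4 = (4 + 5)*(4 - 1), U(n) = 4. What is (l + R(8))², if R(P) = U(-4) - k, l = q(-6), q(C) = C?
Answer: 625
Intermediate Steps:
k = 23 (k = -4 + (4 + 5)*(4 - 1) = -4 + 9*3 = -4 + 27 = 23)
l = -6
R(P) = -19 (R(P) = 4 - 1*23 = 4 - 23 = -19)
(l + R(8))² = (-6 - 19)² = (-25)² = 625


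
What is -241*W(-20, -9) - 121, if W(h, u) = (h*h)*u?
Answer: 867479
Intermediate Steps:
W(h, u) = u*h² (W(h, u) = h²*u = u*h²)
-241*W(-20, -9) - 121 = -(-2169)*(-20)² - 121 = -(-2169)*400 - 121 = -241*(-3600) - 121 = 867600 - 121 = 867479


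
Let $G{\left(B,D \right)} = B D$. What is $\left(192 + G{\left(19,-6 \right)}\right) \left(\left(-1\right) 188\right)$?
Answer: $-14664$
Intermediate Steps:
$\left(192 + G{\left(19,-6 \right)}\right) \left(\left(-1\right) 188\right) = \left(192 + 19 \left(-6\right)\right) \left(\left(-1\right) 188\right) = \left(192 - 114\right) \left(-188\right) = 78 \left(-188\right) = -14664$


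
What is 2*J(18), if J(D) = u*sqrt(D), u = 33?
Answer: 198*sqrt(2) ≈ 280.01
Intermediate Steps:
J(D) = 33*sqrt(D)
2*J(18) = 2*(33*sqrt(18)) = 2*(33*(3*sqrt(2))) = 2*(99*sqrt(2)) = 198*sqrt(2)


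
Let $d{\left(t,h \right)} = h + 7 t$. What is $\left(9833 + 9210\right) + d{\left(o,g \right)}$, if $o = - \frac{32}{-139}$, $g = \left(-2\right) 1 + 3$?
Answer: $\frac{2647340}{139} \approx 19046.0$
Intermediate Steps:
$g = 1$ ($g = -2 + 3 = 1$)
$o = \frac{32}{139}$ ($o = \left(-32\right) \left(- \frac{1}{139}\right) = \frac{32}{139} \approx 0.23022$)
$\left(9833 + 9210\right) + d{\left(o,g \right)} = \left(9833 + 9210\right) + \left(1 + 7 \cdot \frac{32}{139}\right) = 19043 + \left(1 + \frac{224}{139}\right) = 19043 + \frac{363}{139} = \frac{2647340}{139}$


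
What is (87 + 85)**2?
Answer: 29584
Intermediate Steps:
(87 + 85)**2 = 172**2 = 29584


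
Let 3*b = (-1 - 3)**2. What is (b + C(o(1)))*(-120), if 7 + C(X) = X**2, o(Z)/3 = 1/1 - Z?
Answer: 200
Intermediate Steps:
o(Z) = 3 - 3*Z (o(Z) = 3*(1/1 - Z) = 3*(1 - Z) = 3 - 3*Z)
b = 16/3 (b = (-1 - 3)**2/3 = (1/3)*(-4)**2 = (1/3)*16 = 16/3 ≈ 5.3333)
C(X) = -7 + X**2
(b + C(o(1)))*(-120) = (16/3 + (-7 + (3 - 3*1)**2))*(-120) = (16/3 + (-7 + (3 - 3)**2))*(-120) = (16/3 + (-7 + 0**2))*(-120) = (16/3 + (-7 + 0))*(-120) = (16/3 - 7)*(-120) = -5/3*(-120) = 200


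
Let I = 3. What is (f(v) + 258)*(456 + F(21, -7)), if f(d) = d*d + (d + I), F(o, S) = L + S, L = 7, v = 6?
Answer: 138168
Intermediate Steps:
F(o, S) = 7 + S
f(d) = 3 + d + d**2 (f(d) = d*d + (d + 3) = d**2 + (3 + d) = 3 + d + d**2)
(f(v) + 258)*(456 + F(21, -7)) = ((3 + 6 + 6**2) + 258)*(456 + (7 - 7)) = ((3 + 6 + 36) + 258)*(456 + 0) = (45 + 258)*456 = 303*456 = 138168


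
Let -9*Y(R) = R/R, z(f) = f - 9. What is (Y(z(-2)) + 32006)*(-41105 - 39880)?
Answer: -7775990735/3 ≈ -2.5920e+9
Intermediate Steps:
z(f) = -9 + f
Y(R) = -1/9 (Y(R) = -R/(9*R) = -1/9*1 = -1/9)
(Y(z(-2)) + 32006)*(-41105 - 39880) = (-1/9 + 32006)*(-41105 - 39880) = (288053/9)*(-80985) = -7775990735/3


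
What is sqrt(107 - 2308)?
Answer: I*sqrt(2201) ≈ 46.915*I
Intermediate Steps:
sqrt(107 - 2308) = sqrt(-2201) = I*sqrt(2201)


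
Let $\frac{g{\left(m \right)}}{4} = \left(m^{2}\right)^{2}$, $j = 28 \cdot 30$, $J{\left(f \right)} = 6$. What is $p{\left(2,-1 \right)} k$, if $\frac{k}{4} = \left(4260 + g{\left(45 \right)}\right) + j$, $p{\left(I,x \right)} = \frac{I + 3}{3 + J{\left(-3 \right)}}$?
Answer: $\frac{109384000}{3} \approx 3.6461 \cdot 10^{7}$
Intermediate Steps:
$j = 840$
$p{\left(I,x \right)} = \frac{1}{3} + \frac{I}{9}$ ($p{\left(I,x \right)} = \frac{I + 3}{3 + 6} = \frac{3 + I}{9} = \left(3 + I\right) \frac{1}{9} = \frac{1}{3} + \frac{I}{9}$)
$g{\left(m \right)} = 4 m^{4}$ ($g{\left(m \right)} = 4 \left(m^{2}\right)^{2} = 4 m^{4}$)
$k = 65630400$ ($k = 4 \left(\left(4260 + 4 \cdot 45^{4}\right) + 840\right) = 4 \left(\left(4260 + 4 \cdot 4100625\right) + 840\right) = 4 \left(\left(4260 + 16402500\right) + 840\right) = 4 \left(16406760 + 840\right) = 4 \cdot 16407600 = 65630400$)
$p{\left(2,-1 \right)} k = \left(\frac{1}{3} + \frac{1}{9} \cdot 2\right) 65630400 = \left(\frac{1}{3} + \frac{2}{9}\right) 65630400 = \frac{5}{9} \cdot 65630400 = \frac{109384000}{3}$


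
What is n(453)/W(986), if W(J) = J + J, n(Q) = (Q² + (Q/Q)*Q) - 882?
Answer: 51195/493 ≈ 103.84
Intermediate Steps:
n(Q) = -882 + Q + Q² (n(Q) = (Q² + 1*Q) - 882 = (Q² + Q) - 882 = (Q + Q²) - 882 = -882 + Q + Q²)
W(J) = 2*J
n(453)/W(986) = (-882 + 453 + 453²)/((2*986)) = (-882 + 453 + 205209)/1972 = 204780*(1/1972) = 51195/493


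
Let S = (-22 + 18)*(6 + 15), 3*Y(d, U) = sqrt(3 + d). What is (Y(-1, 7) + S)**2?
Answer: (252 - sqrt(2))**2/9 ≈ 6977.0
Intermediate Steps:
Y(d, U) = sqrt(3 + d)/3
S = -84 (S = -4*21 = -84)
(Y(-1, 7) + S)**2 = (sqrt(3 - 1)/3 - 84)**2 = (sqrt(2)/3 - 84)**2 = (-84 + sqrt(2)/3)**2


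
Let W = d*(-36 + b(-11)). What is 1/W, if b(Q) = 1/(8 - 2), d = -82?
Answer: 3/8815 ≈ 0.00034033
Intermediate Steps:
b(Q) = ⅙ (b(Q) = 1/6 = ⅙)
W = 8815/3 (W = -82*(-36 + ⅙) = -82*(-215/6) = 8815/3 ≈ 2938.3)
1/W = 1/(8815/3) = 3/8815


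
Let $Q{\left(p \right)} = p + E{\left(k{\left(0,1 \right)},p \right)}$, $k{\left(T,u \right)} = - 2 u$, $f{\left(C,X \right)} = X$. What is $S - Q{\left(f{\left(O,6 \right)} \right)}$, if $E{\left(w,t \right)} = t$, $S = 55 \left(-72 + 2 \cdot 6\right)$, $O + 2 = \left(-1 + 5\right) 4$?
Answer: $-3312$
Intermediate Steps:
$O = 14$ ($O = -2 + \left(-1 + 5\right) 4 = -2 + 4 \cdot 4 = -2 + 16 = 14$)
$S = -3300$ ($S = 55 \left(-72 + 12\right) = 55 \left(-60\right) = -3300$)
$Q{\left(p \right)} = 2 p$ ($Q{\left(p \right)} = p + p = 2 p$)
$S - Q{\left(f{\left(O,6 \right)} \right)} = -3300 - 2 \cdot 6 = -3300 - 12 = -3312$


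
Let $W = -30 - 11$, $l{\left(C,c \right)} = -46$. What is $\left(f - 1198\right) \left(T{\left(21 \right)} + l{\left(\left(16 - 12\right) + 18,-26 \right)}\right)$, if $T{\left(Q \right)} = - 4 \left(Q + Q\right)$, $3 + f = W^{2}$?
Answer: $-102720$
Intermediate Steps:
$W = -41$ ($W = -30 - 11 = -41$)
$f = 1678$ ($f = -3 + \left(-41\right)^{2} = -3 + 1681 = 1678$)
$T{\left(Q \right)} = - 8 Q$ ($T{\left(Q \right)} = - 4 \cdot 2 Q = - 8 Q$)
$\left(f - 1198\right) \left(T{\left(21 \right)} + l{\left(\left(16 - 12\right) + 18,-26 \right)}\right) = \left(1678 - 1198\right) \left(\left(-8\right) 21 - 46\right) = 480 \left(-168 - 46\right) = 480 \left(-214\right) = -102720$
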